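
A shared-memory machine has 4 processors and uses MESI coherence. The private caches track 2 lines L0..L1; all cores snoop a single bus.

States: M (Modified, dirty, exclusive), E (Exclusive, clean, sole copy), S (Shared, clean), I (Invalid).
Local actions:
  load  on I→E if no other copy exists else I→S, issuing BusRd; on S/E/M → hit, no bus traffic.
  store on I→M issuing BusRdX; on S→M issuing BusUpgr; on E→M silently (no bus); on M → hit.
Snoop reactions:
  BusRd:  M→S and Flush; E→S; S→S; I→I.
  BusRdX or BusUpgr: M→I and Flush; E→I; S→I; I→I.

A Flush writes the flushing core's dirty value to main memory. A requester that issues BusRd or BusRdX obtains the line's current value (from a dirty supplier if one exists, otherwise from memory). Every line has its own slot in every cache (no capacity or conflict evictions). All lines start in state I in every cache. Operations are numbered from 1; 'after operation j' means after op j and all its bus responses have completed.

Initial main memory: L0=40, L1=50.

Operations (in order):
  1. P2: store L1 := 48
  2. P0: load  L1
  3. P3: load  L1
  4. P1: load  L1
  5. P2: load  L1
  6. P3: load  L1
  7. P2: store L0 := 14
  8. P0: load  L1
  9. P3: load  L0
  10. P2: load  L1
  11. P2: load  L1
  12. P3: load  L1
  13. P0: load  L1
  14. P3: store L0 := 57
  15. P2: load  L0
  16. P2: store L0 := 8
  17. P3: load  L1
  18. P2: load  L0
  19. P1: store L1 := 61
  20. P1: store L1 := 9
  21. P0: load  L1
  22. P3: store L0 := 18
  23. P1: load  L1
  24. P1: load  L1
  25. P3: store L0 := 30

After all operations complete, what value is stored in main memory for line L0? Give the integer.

  op1 P2: store L1 := 48 → I/I/M/I on L1; bus BusRdX; mem=50
  op2 P0: load  L1 → S/I/S/I on L1; bus BusRd Flush; mem=48
  op3 P3: load  L1 → S/I/S/S on L1; bus BusRd; mem=48
  op4 P1: load  L1 → S/S/S/S on L1; bus BusRd; mem=48
  op5 P2: load  L1 → S/S/S/S on L1; bus (none); mem=48
  op6 P3: load  L1 → S/S/S/S on L1; bus (none); mem=48
  op7 P2: store L0 := 14 → I/I/M/I on L0; bus BusRdX; mem=40
  op8 P0: load  L1 → S/S/S/S on L1; bus (none); mem=48
  op9 P3: load  L0 → I/I/S/S on L0; bus BusRd Flush; mem=14
  op10 P2: load  L1 → S/S/S/S on L1; bus (none); mem=48
  op11 P2: load  L1 → S/S/S/S on L1; bus (none); mem=48
  op12 P3: load  L1 → S/S/S/S on L1; bus (none); mem=48
  op13 P0: load  L1 → S/S/S/S on L1; bus (none); mem=48
  op14 P3: store L0 := 57 → I/I/I/M on L0; bus BusUpgr; mem=14
  op15 P2: load  L0 → I/I/S/S on L0; bus BusRd Flush; mem=57
  op16 P2: store L0 := 8 → I/I/M/I on L0; bus BusUpgr; mem=57
  op17 P3: load  L1 → S/S/S/S on L1; bus (none); mem=48
  op18 P2: load  L0 → I/I/M/I on L0; bus (none); mem=57
  op19 P1: store L1 := 61 → I/M/I/I on L1; bus BusUpgr; mem=48
  op20 P1: store L1 := 9 → I/M/I/I on L1; bus (none); mem=48
  op21 P0: load  L1 → S/S/I/I on L1; bus BusRd Flush; mem=9
  op22 P3: store L0 := 18 → I/I/I/M on L0; bus BusRdX Flush; mem=8
  op23 P1: load  L1 → S/S/I/I on L1; bus (none); mem=9
  op24 P1: load  L1 → S/S/I/I on L1; bus (none); mem=9
  op25 P3: store L0 := 30 → I/I/I/M on L0; bus (none); mem=8

memory[L0] = 8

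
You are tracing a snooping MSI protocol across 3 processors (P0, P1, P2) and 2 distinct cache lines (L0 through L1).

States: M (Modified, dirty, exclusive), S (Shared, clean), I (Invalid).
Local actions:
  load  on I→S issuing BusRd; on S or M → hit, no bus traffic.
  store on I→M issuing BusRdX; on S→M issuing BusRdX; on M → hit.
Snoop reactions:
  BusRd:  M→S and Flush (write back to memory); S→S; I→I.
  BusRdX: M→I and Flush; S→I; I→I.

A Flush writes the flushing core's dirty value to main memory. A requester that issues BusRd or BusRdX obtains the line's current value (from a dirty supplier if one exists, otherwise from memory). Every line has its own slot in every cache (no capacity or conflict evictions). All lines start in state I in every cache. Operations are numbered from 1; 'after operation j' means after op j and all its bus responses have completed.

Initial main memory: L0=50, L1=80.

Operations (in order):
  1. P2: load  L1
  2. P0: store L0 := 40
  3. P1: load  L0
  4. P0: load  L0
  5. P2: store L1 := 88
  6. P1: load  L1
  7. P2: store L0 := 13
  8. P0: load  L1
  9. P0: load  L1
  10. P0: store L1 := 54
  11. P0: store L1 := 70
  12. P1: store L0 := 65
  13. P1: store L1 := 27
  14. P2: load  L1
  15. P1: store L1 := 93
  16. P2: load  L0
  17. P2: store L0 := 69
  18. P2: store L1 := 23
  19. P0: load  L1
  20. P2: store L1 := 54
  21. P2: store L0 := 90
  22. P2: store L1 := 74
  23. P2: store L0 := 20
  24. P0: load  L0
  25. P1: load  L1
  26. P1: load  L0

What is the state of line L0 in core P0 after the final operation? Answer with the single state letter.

state = S

step 1: P2: load  L1  ⟶  IIS  (L1)  txn=BusRd  M[L1]=80
step 2: P0: store L0 := 40  ⟶  MII  (L0)  txn=BusRdX  M[L0]=50
step 3: P1: load  L0  ⟶  SSI  (L0)  txn=BusRd+Flush  M[L0]=40
step 4: P0: load  L0  ⟶  SSI  (L0)  txn=∅  M[L0]=40
step 5: P2: store L1 := 88  ⟶  IIM  (L1)  txn=BusRdX  M[L1]=80
step 6: P1: load  L1  ⟶  ISS  (L1)  txn=BusRd+Flush  M[L1]=88
step 7: P2: store L0 := 13  ⟶  IIM  (L0)  txn=BusRdX  M[L0]=40
step 8: P0: load  L1  ⟶  SSS  (L1)  txn=BusRd  M[L1]=88
step 9: P0: load  L1  ⟶  SSS  (L1)  txn=∅  M[L1]=88
step 10: P0: store L1 := 54  ⟶  MII  (L1)  txn=BusRdX  M[L1]=88
step 11: P0: store L1 := 70  ⟶  MII  (L1)  txn=∅  M[L1]=88
step 12: P1: store L0 := 65  ⟶  IMI  (L0)  txn=BusRdX+Flush  M[L0]=13
step 13: P1: store L1 := 27  ⟶  IMI  (L1)  txn=BusRdX+Flush  M[L1]=70
step 14: P2: load  L1  ⟶  ISS  (L1)  txn=BusRd+Flush  M[L1]=27
step 15: P1: store L1 := 93  ⟶  IMI  (L1)  txn=BusRdX  M[L1]=27
step 16: P2: load  L0  ⟶  ISS  (L0)  txn=BusRd+Flush  M[L0]=65
step 17: P2: store L0 := 69  ⟶  IIM  (L0)  txn=BusRdX  M[L0]=65
step 18: P2: store L1 := 23  ⟶  IIM  (L1)  txn=BusRdX+Flush  M[L1]=93
step 19: P0: load  L1  ⟶  SIS  (L1)  txn=BusRd+Flush  M[L1]=23
step 20: P2: store L1 := 54  ⟶  IIM  (L1)  txn=BusRdX  M[L1]=23
step 21: P2: store L0 := 90  ⟶  IIM  (L0)  txn=∅  M[L0]=65
step 22: P2: store L1 := 74  ⟶  IIM  (L1)  txn=∅  M[L1]=23
step 23: P2: store L0 := 20  ⟶  IIM  (L0)  txn=∅  M[L0]=65
step 24: P0: load  L0  ⟶  SIS  (L0)  txn=BusRd+Flush  M[L0]=20
step 25: P1: load  L1  ⟶  ISS  (L1)  txn=BusRd+Flush  M[L1]=74
step 26: P1: load  L0  ⟶  SSS  (L0)  txn=BusRd  M[L0]=20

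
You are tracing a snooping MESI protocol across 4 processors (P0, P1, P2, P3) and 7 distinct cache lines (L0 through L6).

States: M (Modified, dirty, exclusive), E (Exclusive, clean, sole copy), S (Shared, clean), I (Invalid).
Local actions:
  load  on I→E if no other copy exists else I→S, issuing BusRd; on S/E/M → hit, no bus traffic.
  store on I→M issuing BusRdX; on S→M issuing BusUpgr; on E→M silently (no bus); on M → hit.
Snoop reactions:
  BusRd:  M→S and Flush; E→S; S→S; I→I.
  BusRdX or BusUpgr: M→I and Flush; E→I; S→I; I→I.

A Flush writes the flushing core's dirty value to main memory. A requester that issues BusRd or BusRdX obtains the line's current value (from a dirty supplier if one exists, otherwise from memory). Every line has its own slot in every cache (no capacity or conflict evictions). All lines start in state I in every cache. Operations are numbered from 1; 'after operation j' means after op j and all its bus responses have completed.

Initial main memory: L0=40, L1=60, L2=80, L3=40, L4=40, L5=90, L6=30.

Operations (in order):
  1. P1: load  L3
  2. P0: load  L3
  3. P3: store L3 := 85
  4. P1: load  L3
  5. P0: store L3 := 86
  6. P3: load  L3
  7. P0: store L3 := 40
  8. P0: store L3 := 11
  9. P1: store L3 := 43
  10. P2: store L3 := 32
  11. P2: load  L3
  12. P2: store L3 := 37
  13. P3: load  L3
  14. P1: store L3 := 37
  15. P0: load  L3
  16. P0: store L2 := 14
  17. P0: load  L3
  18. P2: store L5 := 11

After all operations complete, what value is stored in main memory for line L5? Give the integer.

memory[L5] = 90

  op1 P1: load  L3 → I/E/I/I on L3; bus BusRd; mem=40
  op2 P0: load  L3 → S/S/I/I on L3; bus BusRd; mem=40
  op3 P3: store L3 := 85 → I/I/I/M on L3; bus BusRdX; mem=40
  op4 P1: load  L3 → I/S/I/S on L3; bus BusRd Flush; mem=85
  op5 P0: store L3 := 86 → M/I/I/I on L3; bus BusRdX; mem=85
  op6 P3: load  L3 → S/I/I/S on L3; bus BusRd Flush; mem=86
  op7 P0: store L3 := 40 → M/I/I/I on L3; bus BusUpgr; mem=86
  op8 P0: store L3 := 11 → M/I/I/I on L3; bus (none); mem=86
  op9 P1: store L3 := 43 → I/M/I/I on L3; bus BusRdX Flush; mem=11
  op10 P2: store L3 := 32 → I/I/M/I on L3; bus BusRdX Flush; mem=43
  op11 P2: load  L3 → I/I/M/I on L3; bus (none); mem=43
  op12 P2: store L3 := 37 → I/I/M/I on L3; bus (none); mem=43
  op13 P3: load  L3 → I/I/S/S on L3; bus BusRd Flush; mem=37
  op14 P1: store L3 := 37 → I/M/I/I on L3; bus BusRdX; mem=37
  op15 P0: load  L3 → S/S/I/I on L3; bus BusRd Flush; mem=37
  op16 P0: store L2 := 14 → M/I/I/I on L2; bus BusRdX; mem=80
  op17 P0: load  L3 → S/S/I/I on L3; bus (none); mem=37
  op18 P2: store L5 := 11 → I/I/M/I on L5; bus BusRdX; mem=90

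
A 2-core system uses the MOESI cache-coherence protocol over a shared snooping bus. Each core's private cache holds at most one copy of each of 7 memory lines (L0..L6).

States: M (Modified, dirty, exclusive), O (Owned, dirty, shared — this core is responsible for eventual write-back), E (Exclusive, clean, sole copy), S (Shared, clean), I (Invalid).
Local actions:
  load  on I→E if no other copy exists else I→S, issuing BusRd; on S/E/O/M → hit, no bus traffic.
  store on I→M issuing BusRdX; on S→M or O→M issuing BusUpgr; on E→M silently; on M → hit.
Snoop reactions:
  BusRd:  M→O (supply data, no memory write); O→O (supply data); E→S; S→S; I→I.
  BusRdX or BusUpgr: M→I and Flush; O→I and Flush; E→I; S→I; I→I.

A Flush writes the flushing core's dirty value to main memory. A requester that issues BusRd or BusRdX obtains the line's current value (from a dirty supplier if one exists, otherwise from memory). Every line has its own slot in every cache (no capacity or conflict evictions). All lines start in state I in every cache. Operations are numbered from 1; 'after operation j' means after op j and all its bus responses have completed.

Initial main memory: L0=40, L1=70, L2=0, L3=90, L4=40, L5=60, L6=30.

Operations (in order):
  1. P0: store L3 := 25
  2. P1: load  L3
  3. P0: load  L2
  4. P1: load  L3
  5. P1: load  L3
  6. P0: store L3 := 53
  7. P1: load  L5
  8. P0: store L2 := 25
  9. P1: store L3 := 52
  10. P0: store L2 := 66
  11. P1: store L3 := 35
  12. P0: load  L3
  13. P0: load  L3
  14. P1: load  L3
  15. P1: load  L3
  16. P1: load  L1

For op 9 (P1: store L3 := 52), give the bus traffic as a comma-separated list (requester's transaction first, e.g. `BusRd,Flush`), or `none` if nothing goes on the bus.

step 1: P0: store L3 := 25  ⟶  MI  (L3)  txn=BusRdX  M[L3]=90
step 2: P1: load  L3  ⟶  OS  (L3)  txn=BusRd  M[L3]=90
step 3: P0: load  L2  ⟶  EI  (L2)  txn=BusRd  M[L2]=0
step 4: P1: load  L3  ⟶  OS  (L3)  txn=∅  M[L3]=90
step 5: P1: load  L3  ⟶  OS  (L3)  txn=∅  M[L3]=90
step 6: P0: store L3 := 53  ⟶  MI  (L3)  txn=BusUpgr  M[L3]=90
step 7: P1: load  L5  ⟶  IE  (L5)  txn=BusRd  M[L5]=60
step 8: P0: store L2 := 25  ⟶  MI  (L2)  txn=∅  M[L2]=0
step 9: P1: store L3 := 52  ⟶  IM  (L3)  txn=BusRdX+Flush  M[L3]=53
step 10: P0: store L2 := 66  ⟶  MI  (L2)  txn=∅  M[L2]=0
step 11: P1: store L3 := 35  ⟶  IM  (L3)  txn=∅  M[L3]=53
step 12: P0: load  L3  ⟶  SO  (L3)  txn=BusRd  M[L3]=53
step 13: P0: load  L3  ⟶  SO  (L3)  txn=∅  M[L3]=53
step 14: P1: load  L3  ⟶  SO  (L3)  txn=∅  M[L3]=53
step 15: P1: load  L3  ⟶  SO  (L3)  txn=∅  M[L3]=53
step 16: P1: load  L1  ⟶  IE  (L1)  txn=BusRd  M[L1]=70

bus = BusRdX,Flush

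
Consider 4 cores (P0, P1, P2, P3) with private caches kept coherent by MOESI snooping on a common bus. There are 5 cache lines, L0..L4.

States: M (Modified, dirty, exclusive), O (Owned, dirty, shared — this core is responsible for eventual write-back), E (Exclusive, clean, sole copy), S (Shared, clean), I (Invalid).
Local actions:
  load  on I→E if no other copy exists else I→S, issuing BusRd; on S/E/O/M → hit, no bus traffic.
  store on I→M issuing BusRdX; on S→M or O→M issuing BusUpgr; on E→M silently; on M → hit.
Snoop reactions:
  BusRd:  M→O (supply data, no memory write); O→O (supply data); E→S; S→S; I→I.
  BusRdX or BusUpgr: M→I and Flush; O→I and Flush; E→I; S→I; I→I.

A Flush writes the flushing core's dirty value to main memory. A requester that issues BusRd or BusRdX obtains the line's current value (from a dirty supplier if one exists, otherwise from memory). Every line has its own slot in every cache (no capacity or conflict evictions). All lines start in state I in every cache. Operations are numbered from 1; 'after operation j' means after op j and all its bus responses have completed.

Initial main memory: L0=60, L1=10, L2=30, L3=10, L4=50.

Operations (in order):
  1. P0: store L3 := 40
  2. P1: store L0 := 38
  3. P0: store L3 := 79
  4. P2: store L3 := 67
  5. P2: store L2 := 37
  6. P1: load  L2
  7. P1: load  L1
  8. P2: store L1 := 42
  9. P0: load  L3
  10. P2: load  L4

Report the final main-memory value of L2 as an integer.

step 1: P0: store L3 := 40  ⟶  MIII  (L3)  txn=BusRdX  M[L3]=10
step 2: P1: store L0 := 38  ⟶  IMII  (L0)  txn=BusRdX  M[L0]=60
step 3: P0: store L3 := 79  ⟶  MIII  (L3)  txn=∅  M[L3]=10
step 4: P2: store L3 := 67  ⟶  IIMI  (L3)  txn=BusRdX+Flush  M[L3]=79
step 5: P2: store L2 := 37  ⟶  IIMI  (L2)  txn=BusRdX  M[L2]=30
step 6: P1: load  L2  ⟶  ISOI  (L2)  txn=BusRd  M[L2]=30
step 7: P1: load  L1  ⟶  IEII  (L1)  txn=BusRd  M[L1]=10
step 8: P2: store L1 := 42  ⟶  IIMI  (L1)  txn=BusRdX  M[L1]=10
step 9: P0: load  L3  ⟶  SIOI  (L3)  txn=BusRd  M[L3]=79
step 10: P2: load  L4  ⟶  IIEI  (L4)  txn=BusRd  M[L4]=50

memory[L2] = 30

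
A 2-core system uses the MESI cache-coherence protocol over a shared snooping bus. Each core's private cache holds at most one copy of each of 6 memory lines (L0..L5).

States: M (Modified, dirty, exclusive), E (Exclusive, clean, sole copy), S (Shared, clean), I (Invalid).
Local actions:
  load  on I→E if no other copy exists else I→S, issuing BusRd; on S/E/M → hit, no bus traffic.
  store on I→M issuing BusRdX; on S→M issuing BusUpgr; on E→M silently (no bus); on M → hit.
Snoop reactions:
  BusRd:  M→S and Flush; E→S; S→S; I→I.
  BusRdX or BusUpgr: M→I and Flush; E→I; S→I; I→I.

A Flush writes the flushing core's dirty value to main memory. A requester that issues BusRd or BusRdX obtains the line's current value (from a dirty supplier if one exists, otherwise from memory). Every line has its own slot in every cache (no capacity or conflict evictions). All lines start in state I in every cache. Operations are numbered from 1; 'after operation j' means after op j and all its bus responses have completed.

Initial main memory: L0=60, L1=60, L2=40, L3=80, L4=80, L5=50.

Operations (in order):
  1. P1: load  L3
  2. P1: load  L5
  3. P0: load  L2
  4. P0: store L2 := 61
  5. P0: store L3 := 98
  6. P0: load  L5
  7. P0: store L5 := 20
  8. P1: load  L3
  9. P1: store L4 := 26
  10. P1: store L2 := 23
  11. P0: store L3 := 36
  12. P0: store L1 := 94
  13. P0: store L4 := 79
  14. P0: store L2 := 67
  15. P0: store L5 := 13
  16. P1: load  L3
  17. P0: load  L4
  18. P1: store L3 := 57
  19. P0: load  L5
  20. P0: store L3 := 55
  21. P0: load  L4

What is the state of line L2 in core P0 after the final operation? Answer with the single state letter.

state = M

[1] P1: load  L3 | P0:I, P1:E(80) | bus: BusRd
[2] P1: load  L5 | P0:I, P1:E(50) | bus: BusRd
[3] P0: load  L2 | P0:E(40), P1:I | bus: BusRd
[4] P0: store L2 := 61 | P0:M(61), P1:I | bus: none
[5] P0: store L3 := 98 | P0:M(98), P1:I | bus: BusRdX
[6] P0: load  L5 | P0:S(50), P1:S(50) | bus: BusRd
[7] P0: store L5 := 20 | P0:M(20), P1:I | bus: BusUpgr
[8] P1: load  L3 | P0:S(98), P1:S(98) | bus: BusRd,Flush
[9] P1: store L4 := 26 | P0:I, P1:M(26) | bus: BusRdX
[10] P1: store L2 := 23 | P0:I, P1:M(23) | bus: BusRdX,Flush
[11] P0: store L3 := 36 | P0:M(36), P1:I | bus: BusUpgr
[12] P0: store L1 := 94 | P0:M(94), P1:I | bus: BusRdX
[13] P0: store L4 := 79 | P0:M(79), P1:I | bus: BusRdX,Flush
[14] P0: store L2 := 67 | P0:M(67), P1:I | bus: BusRdX,Flush
[15] P0: store L5 := 13 | P0:M(13), P1:I | bus: none
[16] P1: load  L3 | P0:S(36), P1:S(36) | bus: BusRd,Flush
[17] P0: load  L4 | P0:M(79), P1:I | bus: none
[18] P1: store L3 := 57 | P0:I, P1:M(57) | bus: BusUpgr
[19] P0: load  L5 | P0:M(13), P1:I | bus: none
[20] P0: store L3 := 55 | P0:M(55), P1:I | bus: BusRdX,Flush
[21] P0: load  L4 | P0:M(79), P1:I | bus: none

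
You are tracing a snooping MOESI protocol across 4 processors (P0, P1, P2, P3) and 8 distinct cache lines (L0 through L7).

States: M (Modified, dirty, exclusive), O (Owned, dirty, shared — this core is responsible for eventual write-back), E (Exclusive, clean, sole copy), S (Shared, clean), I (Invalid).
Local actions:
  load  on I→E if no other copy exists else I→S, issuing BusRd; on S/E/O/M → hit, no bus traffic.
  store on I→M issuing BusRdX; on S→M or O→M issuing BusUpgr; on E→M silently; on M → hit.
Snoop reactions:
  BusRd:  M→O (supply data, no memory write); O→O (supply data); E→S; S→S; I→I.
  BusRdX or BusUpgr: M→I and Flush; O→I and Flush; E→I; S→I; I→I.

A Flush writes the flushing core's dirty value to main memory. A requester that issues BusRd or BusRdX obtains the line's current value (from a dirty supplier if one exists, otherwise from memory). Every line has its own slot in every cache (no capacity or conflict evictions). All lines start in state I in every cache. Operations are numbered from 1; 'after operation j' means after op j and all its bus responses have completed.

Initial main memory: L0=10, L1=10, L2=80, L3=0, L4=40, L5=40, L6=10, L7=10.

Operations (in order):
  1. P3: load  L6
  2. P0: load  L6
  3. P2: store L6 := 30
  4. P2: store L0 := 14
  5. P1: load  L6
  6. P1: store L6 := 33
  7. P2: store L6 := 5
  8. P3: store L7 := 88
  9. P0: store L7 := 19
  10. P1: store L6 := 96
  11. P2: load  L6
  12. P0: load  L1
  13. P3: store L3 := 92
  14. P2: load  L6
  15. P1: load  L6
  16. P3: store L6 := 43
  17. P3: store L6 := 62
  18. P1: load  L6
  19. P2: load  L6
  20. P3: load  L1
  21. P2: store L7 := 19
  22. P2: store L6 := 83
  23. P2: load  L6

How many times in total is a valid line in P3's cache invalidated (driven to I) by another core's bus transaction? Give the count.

[1] P3: load  L6 | P0:I, P1:I, P2:I, P3:E(10) | bus: BusRd
[2] P0: load  L6 | P0:S(10), P1:I, P2:I, P3:S(10) | bus: BusRd
[3] P2: store L6 := 30 | P0:I, P1:I, P2:M(30), P3:I | bus: BusRdX
[4] P2: store L0 := 14 | P0:I, P1:I, P2:M(14), P3:I | bus: BusRdX
[5] P1: load  L6 | P0:I, P1:S(30), P2:O(30), P3:I | bus: BusRd
[6] P1: store L6 := 33 | P0:I, P1:M(33), P2:I, P3:I | bus: BusUpgr,Flush
[7] P2: store L6 := 5 | P0:I, P1:I, P2:M(5), P3:I | bus: BusRdX,Flush
[8] P3: store L7 := 88 | P0:I, P1:I, P2:I, P3:M(88) | bus: BusRdX
[9] P0: store L7 := 19 | P0:M(19), P1:I, P2:I, P3:I | bus: BusRdX,Flush
[10] P1: store L6 := 96 | P0:I, P1:M(96), P2:I, P3:I | bus: BusRdX,Flush
[11] P2: load  L6 | P0:I, P1:O(96), P2:S(96), P3:I | bus: BusRd
[12] P0: load  L1 | P0:E(10), P1:I, P2:I, P3:I | bus: BusRd
[13] P3: store L3 := 92 | P0:I, P1:I, P2:I, P3:M(92) | bus: BusRdX
[14] P2: load  L6 | P0:I, P1:O(96), P2:S(96), P3:I | bus: none
[15] P1: load  L6 | P0:I, P1:O(96), P2:S(96), P3:I | bus: none
[16] P3: store L6 := 43 | P0:I, P1:I, P2:I, P3:M(43) | bus: BusRdX,Flush
[17] P3: store L6 := 62 | P0:I, P1:I, P2:I, P3:M(62) | bus: none
[18] P1: load  L6 | P0:I, P1:S(62), P2:I, P3:O(62) | bus: BusRd
[19] P2: load  L6 | P0:I, P1:S(62), P2:S(62), P3:O(62) | bus: BusRd
[20] P3: load  L1 | P0:S(10), P1:I, P2:I, P3:S(10) | bus: BusRd
[21] P2: store L7 := 19 | P0:I, P1:I, P2:M(19), P3:I | bus: BusRdX,Flush
[22] P2: store L6 := 83 | P0:I, P1:I, P2:M(83), P3:I | bus: BusUpgr,Flush
[23] P2: load  L6 | P0:I, P1:I, P2:M(83), P3:I | bus: none

invalidations = 3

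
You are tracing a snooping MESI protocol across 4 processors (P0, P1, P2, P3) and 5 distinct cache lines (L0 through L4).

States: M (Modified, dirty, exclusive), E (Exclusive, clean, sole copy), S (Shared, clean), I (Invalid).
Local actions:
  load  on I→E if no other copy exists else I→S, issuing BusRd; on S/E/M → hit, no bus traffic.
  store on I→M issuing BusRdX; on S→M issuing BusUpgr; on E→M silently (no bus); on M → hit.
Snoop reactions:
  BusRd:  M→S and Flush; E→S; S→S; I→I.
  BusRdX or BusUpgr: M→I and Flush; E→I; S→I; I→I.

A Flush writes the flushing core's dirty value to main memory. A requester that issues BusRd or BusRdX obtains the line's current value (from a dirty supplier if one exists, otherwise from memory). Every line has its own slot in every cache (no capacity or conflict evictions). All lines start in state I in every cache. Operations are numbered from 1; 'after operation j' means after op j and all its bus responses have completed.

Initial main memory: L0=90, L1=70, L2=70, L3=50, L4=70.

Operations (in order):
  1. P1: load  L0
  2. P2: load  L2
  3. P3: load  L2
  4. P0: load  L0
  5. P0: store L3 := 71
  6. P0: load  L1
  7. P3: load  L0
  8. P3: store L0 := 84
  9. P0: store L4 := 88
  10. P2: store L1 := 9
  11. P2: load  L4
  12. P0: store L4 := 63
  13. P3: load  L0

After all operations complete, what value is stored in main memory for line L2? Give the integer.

memory[L2] = 70

  op1 P1: load  L0 → I/E/I/I on L0; bus BusRd; mem=90
  op2 P2: load  L2 → I/I/E/I on L2; bus BusRd; mem=70
  op3 P3: load  L2 → I/I/S/S on L2; bus BusRd; mem=70
  op4 P0: load  L0 → S/S/I/I on L0; bus BusRd; mem=90
  op5 P0: store L3 := 71 → M/I/I/I on L3; bus BusRdX; mem=50
  op6 P0: load  L1 → E/I/I/I on L1; bus BusRd; mem=70
  op7 P3: load  L0 → S/S/I/S on L0; bus BusRd; mem=90
  op8 P3: store L0 := 84 → I/I/I/M on L0; bus BusUpgr; mem=90
  op9 P0: store L4 := 88 → M/I/I/I on L4; bus BusRdX; mem=70
  op10 P2: store L1 := 9 → I/I/M/I on L1; bus BusRdX; mem=70
  op11 P2: load  L4 → S/I/S/I on L4; bus BusRd Flush; mem=88
  op12 P0: store L4 := 63 → M/I/I/I on L4; bus BusUpgr; mem=88
  op13 P3: load  L0 → I/I/I/M on L0; bus (none); mem=90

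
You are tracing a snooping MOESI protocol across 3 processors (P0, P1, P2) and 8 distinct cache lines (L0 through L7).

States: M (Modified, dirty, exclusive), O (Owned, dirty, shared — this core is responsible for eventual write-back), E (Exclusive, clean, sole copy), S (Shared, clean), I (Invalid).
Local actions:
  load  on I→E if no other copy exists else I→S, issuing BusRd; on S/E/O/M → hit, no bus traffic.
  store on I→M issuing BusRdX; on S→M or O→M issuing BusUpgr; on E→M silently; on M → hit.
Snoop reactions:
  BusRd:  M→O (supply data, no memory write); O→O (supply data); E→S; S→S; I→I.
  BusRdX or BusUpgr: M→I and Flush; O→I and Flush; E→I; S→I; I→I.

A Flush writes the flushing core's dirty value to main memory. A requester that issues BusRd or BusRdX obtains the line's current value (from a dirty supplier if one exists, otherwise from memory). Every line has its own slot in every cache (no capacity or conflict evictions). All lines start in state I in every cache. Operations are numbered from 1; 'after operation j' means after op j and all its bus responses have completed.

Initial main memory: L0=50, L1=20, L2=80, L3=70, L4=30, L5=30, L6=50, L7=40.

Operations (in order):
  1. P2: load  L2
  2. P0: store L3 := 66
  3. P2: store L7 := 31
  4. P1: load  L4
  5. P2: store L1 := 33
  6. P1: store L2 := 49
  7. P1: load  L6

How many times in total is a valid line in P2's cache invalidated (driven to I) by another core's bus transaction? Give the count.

invalidations = 1

[1] P2: load  L2 | P0:I, P1:I, P2:E(80) | bus: BusRd
[2] P0: store L3 := 66 | P0:M(66), P1:I, P2:I | bus: BusRdX
[3] P2: store L7 := 31 | P0:I, P1:I, P2:M(31) | bus: BusRdX
[4] P1: load  L4 | P0:I, P1:E(30), P2:I | bus: BusRd
[5] P2: store L1 := 33 | P0:I, P1:I, P2:M(33) | bus: BusRdX
[6] P1: store L2 := 49 | P0:I, P1:M(49), P2:I | bus: BusRdX
[7] P1: load  L6 | P0:I, P1:E(50), P2:I | bus: BusRd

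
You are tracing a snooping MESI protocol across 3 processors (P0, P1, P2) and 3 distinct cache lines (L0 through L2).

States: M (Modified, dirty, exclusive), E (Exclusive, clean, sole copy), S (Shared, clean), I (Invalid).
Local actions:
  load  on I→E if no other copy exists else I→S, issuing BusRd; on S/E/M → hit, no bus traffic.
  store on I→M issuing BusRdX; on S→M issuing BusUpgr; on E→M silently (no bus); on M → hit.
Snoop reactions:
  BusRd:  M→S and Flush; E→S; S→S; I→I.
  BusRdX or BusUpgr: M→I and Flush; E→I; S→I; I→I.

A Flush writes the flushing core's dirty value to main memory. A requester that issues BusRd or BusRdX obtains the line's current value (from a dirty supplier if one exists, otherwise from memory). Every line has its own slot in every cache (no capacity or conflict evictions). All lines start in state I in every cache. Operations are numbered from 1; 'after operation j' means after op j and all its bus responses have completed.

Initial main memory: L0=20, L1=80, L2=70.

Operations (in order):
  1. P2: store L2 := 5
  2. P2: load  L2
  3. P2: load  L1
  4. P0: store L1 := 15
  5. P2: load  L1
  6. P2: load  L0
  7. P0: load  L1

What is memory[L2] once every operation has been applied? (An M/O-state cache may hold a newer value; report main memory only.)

step 1: P2: store L2 := 5  ⟶  IIM  (L2)  txn=BusRdX  M[L2]=70
step 2: P2: load  L2  ⟶  IIM  (L2)  txn=∅  M[L2]=70
step 3: P2: load  L1  ⟶  IIE  (L1)  txn=BusRd  M[L1]=80
step 4: P0: store L1 := 15  ⟶  MII  (L1)  txn=BusRdX  M[L1]=80
step 5: P2: load  L1  ⟶  SIS  (L1)  txn=BusRd+Flush  M[L1]=15
step 6: P2: load  L0  ⟶  IIE  (L0)  txn=BusRd  M[L0]=20
step 7: P0: load  L1  ⟶  SIS  (L1)  txn=∅  M[L1]=15

memory[L2] = 70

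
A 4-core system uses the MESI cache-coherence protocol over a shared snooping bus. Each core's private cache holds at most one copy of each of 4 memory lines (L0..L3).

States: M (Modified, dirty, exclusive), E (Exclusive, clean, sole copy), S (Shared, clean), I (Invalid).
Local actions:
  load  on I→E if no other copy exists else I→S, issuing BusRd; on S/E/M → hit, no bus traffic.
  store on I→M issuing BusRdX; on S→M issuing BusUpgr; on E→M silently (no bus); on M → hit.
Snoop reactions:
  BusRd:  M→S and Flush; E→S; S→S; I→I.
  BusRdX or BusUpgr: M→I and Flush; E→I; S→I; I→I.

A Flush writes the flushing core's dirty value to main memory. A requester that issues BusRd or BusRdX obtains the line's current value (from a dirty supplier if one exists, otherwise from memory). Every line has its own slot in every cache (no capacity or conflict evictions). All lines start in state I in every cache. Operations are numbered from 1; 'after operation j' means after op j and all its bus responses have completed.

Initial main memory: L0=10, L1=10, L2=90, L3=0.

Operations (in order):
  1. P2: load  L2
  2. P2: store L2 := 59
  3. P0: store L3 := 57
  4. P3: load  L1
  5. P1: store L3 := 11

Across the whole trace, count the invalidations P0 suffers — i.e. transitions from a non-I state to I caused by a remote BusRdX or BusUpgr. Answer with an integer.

invalidations = 1

step 1: P2: load  L2  ⟶  IIEI  (L2)  txn=BusRd  M[L2]=90
step 2: P2: store L2 := 59  ⟶  IIMI  (L2)  txn=∅  M[L2]=90
step 3: P0: store L3 := 57  ⟶  MIII  (L3)  txn=BusRdX  M[L3]=0
step 4: P3: load  L1  ⟶  IIIE  (L1)  txn=BusRd  M[L1]=10
step 5: P1: store L3 := 11  ⟶  IMII  (L3)  txn=BusRdX+Flush  M[L3]=57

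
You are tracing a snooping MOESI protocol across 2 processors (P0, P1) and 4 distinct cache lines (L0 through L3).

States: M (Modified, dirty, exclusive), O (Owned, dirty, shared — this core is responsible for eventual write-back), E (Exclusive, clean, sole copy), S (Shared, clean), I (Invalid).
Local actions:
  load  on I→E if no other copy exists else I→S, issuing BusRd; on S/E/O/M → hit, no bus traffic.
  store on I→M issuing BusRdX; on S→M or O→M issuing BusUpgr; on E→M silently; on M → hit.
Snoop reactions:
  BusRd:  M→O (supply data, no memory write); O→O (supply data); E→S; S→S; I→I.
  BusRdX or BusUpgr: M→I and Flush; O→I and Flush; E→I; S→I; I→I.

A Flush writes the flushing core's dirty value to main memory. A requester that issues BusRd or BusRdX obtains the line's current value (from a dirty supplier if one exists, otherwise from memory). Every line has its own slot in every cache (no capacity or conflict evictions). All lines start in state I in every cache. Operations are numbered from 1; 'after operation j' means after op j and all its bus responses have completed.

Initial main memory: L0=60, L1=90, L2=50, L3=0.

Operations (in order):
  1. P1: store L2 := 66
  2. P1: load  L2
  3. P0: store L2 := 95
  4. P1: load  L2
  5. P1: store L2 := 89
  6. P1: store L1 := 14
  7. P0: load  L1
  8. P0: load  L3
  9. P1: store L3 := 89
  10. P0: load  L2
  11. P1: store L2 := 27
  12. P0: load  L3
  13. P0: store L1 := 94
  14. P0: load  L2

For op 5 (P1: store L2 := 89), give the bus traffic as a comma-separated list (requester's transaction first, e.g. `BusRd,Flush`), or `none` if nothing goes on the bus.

  op1 P1: store L2 := 66 → I/M on L2; bus BusRdX; mem=50
  op2 P1: load  L2 → I/M on L2; bus (none); mem=50
  op3 P0: store L2 := 95 → M/I on L2; bus BusRdX Flush; mem=66
  op4 P1: load  L2 → O/S on L2; bus BusRd; mem=66
  op5 P1: store L2 := 89 → I/M on L2; bus BusUpgr Flush; mem=95
  op6 P1: store L1 := 14 → I/M on L1; bus BusRdX; mem=90
  op7 P0: load  L1 → S/O on L1; bus BusRd; mem=90
  op8 P0: load  L3 → E/I on L3; bus BusRd; mem=0
  op9 P1: store L3 := 89 → I/M on L3; bus BusRdX; mem=0
  op10 P0: load  L2 → S/O on L2; bus BusRd; mem=95
  op11 P1: store L2 := 27 → I/M on L2; bus BusUpgr; mem=95
  op12 P0: load  L3 → S/O on L3; bus BusRd; mem=0
  op13 P0: store L1 := 94 → M/I on L1; bus BusUpgr Flush; mem=14
  op14 P0: load  L2 → S/O on L2; bus BusRd; mem=95

bus = BusUpgr,Flush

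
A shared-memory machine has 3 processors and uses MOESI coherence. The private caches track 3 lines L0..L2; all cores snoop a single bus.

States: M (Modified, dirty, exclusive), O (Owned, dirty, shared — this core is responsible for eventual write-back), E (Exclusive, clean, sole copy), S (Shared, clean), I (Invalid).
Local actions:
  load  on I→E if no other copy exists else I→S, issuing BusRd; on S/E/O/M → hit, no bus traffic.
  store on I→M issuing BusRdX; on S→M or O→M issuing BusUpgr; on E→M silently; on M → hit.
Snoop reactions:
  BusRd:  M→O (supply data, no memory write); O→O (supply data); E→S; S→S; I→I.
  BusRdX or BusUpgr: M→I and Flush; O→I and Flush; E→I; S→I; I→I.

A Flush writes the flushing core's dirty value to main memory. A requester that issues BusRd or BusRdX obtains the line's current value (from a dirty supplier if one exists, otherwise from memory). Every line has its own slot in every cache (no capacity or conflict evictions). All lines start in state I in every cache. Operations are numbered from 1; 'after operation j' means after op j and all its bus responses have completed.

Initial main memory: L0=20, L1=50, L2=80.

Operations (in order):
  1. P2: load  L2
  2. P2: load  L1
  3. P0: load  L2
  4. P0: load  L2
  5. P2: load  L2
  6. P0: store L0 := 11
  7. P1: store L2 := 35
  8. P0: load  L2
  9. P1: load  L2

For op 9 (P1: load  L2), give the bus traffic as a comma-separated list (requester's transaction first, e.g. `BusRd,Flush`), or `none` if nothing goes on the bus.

  op1 P2: load  L2 → I/I/E on L2; bus BusRd; mem=80
  op2 P2: load  L1 → I/I/E on L1; bus BusRd; mem=50
  op3 P0: load  L2 → S/I/S on L2; bus BusRd; mem=80
  op4 P0: load  L2 → S/I/S on L2; bus (none); mem=80
  op5 P2: load  L2 → S/I/S on L2; bus (none); mem=80
  op6 P0: store L0 := 11 → M/I/I on L0; bus BusRdX; mem=20
  op7 P1: store L2 := 35 → I/M/I on L2; bus BusRdX; mem=80
  op8 P0: load  L2 → S/O/I on L2; bus BusRd; mem=80
  op9 P1: load  L2 → S/O/I on L2; bus (none); mem=80

bus = none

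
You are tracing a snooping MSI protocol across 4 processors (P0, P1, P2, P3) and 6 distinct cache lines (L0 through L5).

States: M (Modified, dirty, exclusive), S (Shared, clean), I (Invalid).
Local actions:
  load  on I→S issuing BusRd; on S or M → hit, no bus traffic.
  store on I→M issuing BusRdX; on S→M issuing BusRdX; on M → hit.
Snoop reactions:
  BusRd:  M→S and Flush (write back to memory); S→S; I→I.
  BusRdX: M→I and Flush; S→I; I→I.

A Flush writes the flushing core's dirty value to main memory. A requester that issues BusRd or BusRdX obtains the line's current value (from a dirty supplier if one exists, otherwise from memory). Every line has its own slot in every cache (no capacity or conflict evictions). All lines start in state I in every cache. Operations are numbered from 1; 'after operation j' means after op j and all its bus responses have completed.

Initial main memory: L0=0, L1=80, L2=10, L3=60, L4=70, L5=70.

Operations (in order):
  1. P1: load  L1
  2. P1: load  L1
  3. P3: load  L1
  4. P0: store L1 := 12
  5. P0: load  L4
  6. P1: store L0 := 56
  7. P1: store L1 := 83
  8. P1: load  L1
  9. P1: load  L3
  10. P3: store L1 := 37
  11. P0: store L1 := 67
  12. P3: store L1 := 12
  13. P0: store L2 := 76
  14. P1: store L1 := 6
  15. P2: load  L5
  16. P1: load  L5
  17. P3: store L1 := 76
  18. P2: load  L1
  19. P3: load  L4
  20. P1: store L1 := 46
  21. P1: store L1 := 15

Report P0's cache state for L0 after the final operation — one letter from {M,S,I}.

state = I

step 1: P1: load  L1  ⟶  ISII  (L1)  txn=BusRd  M[L1]=80
step 2: P1: load  L1  ⟶  ISII  (L1)  txn=∅  M[L1]=80
step 3: P3: load  L1  ⟶  ISIS  (L1)  txn=BusRd  M[L1]=80
step 4: P0: store L1 := 12  ⟶  MIII  (L1)  txn=BusRdX  M[L1]=80
step 5: P0: load  L4  ⟶  SIII  (L4)  txn=BusRd  M[L4]=70
step 6: P1: store L0 := 56  ⟶  IMII  (L0)  txn=BusRdX  M[L0]=0
step 7: P1: store L1 := 83  ⟶  IMII  (L1)  txn=BusRdX+Flush  M[L1]=12
step 8: P1: load  L1  ⟶  IMII  (L1)  txn=∅  M[L1]=12
step 9: P1: load  L3  ⟶  ISII  (L3)  txn=BusRd  M[L3]=60
step 10: P3: store L1 := 37  ⟶  IIIM  (L1)  txn=BusRdX+Flush  M[L1]=83
step 11: P0: store L1 := 67  ⟶  MIII  (L1)  txn=BusRdX+Flush  M[L1]=37
step 12: P3: store L1 := 12  ⟶  IIIM  (L1)  txn=BusRdX+Flush  M[L1]=67
step 13: P0: store L2 := 76  ⟶  MIII  (L2)  txn=BusRdX  M[L2]=10
step 14: P1: store L1 := 6  ⟶  IMII  (L1)  txn=BusRdX+Flush  M[L1]=12
step 15: P2: load  L5  ⟶  IISI  (L5)  txn=BusRd  M[L5]=70
step 16: P1: load  L5  ⟶  ISSI  (L5)  txn=BusRd  M[L5]=70
step 17: P3: store L1 := 76  ⟶  IIIM  (L1)  txn=BusRdX+Flush  M[L1]=6
step 18: P2: load  L1  ⟶  IISS  (L1)  txn=BusRd+Flush  M[L1]=76
step 19: P3: load  L4  ⟶  SIIS  (L4)  txn=BusRd  M[L4]=70
step 20: P1: store L1 := 46  ⟶  IMII  (L1)  txn=BusRdX  M[L1]=76
step 21: P1: store L1 := 15  ⟶  IMII  (L1)  txn=∅  M[L1]=76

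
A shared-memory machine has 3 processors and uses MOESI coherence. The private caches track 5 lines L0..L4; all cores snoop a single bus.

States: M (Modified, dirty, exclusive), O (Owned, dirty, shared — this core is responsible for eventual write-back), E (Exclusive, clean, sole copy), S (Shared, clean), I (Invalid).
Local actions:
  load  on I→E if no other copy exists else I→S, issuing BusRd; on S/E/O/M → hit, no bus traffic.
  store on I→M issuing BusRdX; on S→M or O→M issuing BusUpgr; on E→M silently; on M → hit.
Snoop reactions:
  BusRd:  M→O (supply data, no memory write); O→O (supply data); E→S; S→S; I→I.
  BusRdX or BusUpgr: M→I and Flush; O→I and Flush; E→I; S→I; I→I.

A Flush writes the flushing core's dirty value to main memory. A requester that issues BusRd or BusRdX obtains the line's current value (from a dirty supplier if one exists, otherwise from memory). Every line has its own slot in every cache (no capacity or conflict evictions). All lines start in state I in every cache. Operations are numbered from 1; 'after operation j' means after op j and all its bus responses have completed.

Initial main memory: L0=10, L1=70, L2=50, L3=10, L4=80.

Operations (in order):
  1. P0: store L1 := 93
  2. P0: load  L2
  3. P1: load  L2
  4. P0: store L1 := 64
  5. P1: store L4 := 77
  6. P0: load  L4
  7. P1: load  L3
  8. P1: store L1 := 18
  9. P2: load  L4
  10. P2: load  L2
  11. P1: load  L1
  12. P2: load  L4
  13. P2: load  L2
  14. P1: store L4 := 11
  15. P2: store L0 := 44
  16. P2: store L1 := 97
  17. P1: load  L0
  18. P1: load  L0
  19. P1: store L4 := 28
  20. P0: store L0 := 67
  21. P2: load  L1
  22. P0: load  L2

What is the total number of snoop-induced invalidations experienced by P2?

invalidations = 2

step 1: P0: store L1 := 93  ⟶  MII  (L1)  txn=BusRdX  M[L1]=70
step 2: P0: load  L2  ⟶  EII  (L2)  txn=BusRd  M[L2]=50
step 3: P1: load  L2  ⟶  SSI  (L2)  txn=BusRd  M[L2]=50
step 4: P0: store L1 := 64  ⟶  MII  (L1)  txn=∅  M[L1]=70
step 5: P1: store L4 := 77  ⟶  IMI  (L4)  txn=BusRdX  M[L4]=80
step 6: P0: load  L4  ⟶  SOI  (L4)  txn=BusRd  M[L4]=80
step 7: P1: load  L3  ⟶  IEI  (L3)  txn=BusRd  M[L3]=10
step 8: P1: store L1 := 18  ⟶  IMI  (L1)  txn=BusRdX+Flush  M[L1]=64
step 9: P2: load  L4  ⟶  SOS  (L4)  txn=BusRd  M[L4]=80
step 10: P2: load  L2  ⟶  SSS  (L2)  txn=BusRd  M[L2]=50
step 11: P1: load  L1  ⟶  IMI  (L1)  txn=∅  M[L1]=64
step 12: P2: load  L4  ⟶  SOS  (L4)  txn=∅  M[L4]=80
step 13: P2: load  L2  ⟶  SSS  (L2)  txn=∅  M[L2]=50
step 14: P1: store L4 := 11  ⟶  IMI  (L4)  txn=BusUpgr  M[L4]=80
step 15: P2: store L0 := 44  ⟶  IIM  (L0)  txn=BusRdX  M[L0]=10
step 16: P2: store L1 := 97  ⟶  IIM  (L1)  txn=BusRdX+Flush  M[L1]=18
step 17: P1: load  L0  ⟶  ISO  (L0)  txn=BusRd  M[L0]=10
step 18: P1: load  L0  ⟶  ISO  (L0)  txn=∅  M[L0]=10
step 19: P1: store L4 := 28  ⟶  IMI  (L4)  txn=∅  M[L4]=80
step 20: P0: store L0 := 67  ⟶  MII  (L0)  txn=BusRdX+Flush  M[L0]=44
step 21: P2: load  L1  ⟶  IIM  (L1)  txn=∅  M[L1]=18
step 22: P0: load  L2  ⟶  SSS  (L2)  txn=∅  M[L2]=50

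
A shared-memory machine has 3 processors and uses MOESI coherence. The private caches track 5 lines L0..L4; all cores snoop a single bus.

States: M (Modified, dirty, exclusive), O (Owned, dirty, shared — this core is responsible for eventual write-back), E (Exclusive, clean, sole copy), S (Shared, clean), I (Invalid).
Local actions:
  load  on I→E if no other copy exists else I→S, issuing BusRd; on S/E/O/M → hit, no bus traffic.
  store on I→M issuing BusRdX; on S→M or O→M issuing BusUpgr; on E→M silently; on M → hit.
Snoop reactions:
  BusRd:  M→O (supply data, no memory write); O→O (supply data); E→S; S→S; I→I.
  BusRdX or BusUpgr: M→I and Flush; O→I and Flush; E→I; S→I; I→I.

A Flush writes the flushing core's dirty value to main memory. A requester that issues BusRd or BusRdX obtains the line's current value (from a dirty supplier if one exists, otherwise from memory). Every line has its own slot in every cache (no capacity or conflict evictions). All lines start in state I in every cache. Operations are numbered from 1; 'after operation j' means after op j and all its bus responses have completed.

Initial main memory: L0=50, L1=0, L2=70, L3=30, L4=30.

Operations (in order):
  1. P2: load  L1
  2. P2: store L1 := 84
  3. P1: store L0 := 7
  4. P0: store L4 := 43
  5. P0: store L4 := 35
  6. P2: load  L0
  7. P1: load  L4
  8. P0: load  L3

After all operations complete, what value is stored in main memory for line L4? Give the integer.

step 1: P2: load  L1  ⟶  IIE  (L1)  txn=BusRd  M[L1]=0
step 2: P2: store L1 := 84  ⟶  IIM  (L1)  txn=∅  M[L1]=0
step 3: P1: store L0 := 7  ⟶  IMI  (L0)  txn=BusRdX  M[L0]=50
step 4: P0: store L4 := 43  ⟶  MII  (L4)  txn=BusRdX  M[L4]=30
step 5: P0: store L4 := 35  ⟶  MII  (L4)  txn=∅  M[L4]=30
step 6: P2: load  L0  ⟶  IOS  (L0)  txn=BusRd  M[L0]=50
step 7: P1: load  L4  ⟶  OSI  (L4)  txn=BusRd  M[L4]=30
step 8: P0: load  L3  ⟶  EII  (L3)  txn=BusRd  M[L3]=30

memory[L4] = 30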